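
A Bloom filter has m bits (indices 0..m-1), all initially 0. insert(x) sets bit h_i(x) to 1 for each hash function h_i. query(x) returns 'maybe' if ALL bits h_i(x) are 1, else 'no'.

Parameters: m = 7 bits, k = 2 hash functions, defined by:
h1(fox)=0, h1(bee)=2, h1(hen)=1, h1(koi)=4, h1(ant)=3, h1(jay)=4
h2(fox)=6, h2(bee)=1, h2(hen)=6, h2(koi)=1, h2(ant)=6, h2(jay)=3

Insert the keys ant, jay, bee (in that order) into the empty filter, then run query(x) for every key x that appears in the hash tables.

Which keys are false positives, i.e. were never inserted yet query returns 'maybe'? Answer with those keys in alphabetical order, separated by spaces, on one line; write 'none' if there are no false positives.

Start: bits=0000000
After insert 'ant': sets bits 3 6 -> bits=0001001
After insert 'jay': sets bits 3 4 -> bits=0001101
After insert 'bee': sets bits 1 2 -> bits=0111101
Not inserted: fox hen koi — query each against bits=0111101:
query fox: checks bit0=0, bit6=1 (has a 0) -> no => not a false positive
query hen: checks bit1=1, bit6=1 (all 1) -> maybe => FALSE POSITIVE
query koi: checks bit1=1, bit4=1 (all 1) -> maybe => FALSE POSITIVE
False positives (alphabetical): hen koi

Answer: hen koi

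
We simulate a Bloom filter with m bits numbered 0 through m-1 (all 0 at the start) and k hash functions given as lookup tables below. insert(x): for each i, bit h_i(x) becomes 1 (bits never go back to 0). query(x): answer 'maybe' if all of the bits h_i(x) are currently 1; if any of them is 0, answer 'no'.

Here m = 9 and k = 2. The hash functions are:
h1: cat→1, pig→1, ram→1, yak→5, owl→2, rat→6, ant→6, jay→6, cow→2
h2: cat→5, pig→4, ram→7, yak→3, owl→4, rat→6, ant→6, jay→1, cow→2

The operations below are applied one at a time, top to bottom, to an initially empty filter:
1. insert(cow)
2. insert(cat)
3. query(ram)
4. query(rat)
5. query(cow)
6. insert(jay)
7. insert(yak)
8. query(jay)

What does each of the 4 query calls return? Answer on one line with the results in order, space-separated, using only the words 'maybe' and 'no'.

Answer: no no maybe maybe

Derivation:
Start: bits=000000000
Op 1: insert cow -> sets bits 2 -> bits=001000000
Op 2: insert cat -> sets bits 1 5 -> bits=011001000
Op 3: query ram -> checks bit1=1, bit7=0 (has a 0) -> no
Op 4: query rat -> checks bit6=0 (has a 0) -> no
Op 5: query cow -> checks bit2=1 (all 1) -> maybe
Op 6: insert jay -> sets bits 1 6 -> bits=011001100
Op 7: insert yak -> sets bits 3 5 -> bits=011101100
Op 8: query jay -> checks bit1=1, bit6=1 (all 1) -> maybe
Query results in order: no no maybe maybe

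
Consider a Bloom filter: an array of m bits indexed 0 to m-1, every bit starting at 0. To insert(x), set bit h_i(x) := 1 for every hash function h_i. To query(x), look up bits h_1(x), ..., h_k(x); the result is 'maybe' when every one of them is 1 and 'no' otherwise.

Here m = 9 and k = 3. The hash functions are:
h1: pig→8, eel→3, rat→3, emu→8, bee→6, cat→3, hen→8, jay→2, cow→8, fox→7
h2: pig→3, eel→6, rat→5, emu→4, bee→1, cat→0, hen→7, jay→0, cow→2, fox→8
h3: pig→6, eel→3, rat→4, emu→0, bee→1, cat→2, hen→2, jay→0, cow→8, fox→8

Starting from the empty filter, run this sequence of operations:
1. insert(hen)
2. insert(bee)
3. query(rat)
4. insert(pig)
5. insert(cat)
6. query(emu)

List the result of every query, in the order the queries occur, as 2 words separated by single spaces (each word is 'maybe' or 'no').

Start: bits=000000000
Op 1: insert hen -> sets bits 2 7 8 -> bits=001000011
Op 2: insert bee -> sets bits 1 6 -> bits=011000111
Op 3: query rat -> checks bit3=0, bit4=0, bit5=0 (has a 0) -> no
Op 4: insert pig -> sets bits 3 6 8 -> bits=011100111
Op 5: insert cat -> sets bits 0 2 3 -> bits=111100111
Op 6: query emu -> checks bit0=1, bit4=0, bit8=1 (has a 0) -> no
Query results in order: no no

Answer: no no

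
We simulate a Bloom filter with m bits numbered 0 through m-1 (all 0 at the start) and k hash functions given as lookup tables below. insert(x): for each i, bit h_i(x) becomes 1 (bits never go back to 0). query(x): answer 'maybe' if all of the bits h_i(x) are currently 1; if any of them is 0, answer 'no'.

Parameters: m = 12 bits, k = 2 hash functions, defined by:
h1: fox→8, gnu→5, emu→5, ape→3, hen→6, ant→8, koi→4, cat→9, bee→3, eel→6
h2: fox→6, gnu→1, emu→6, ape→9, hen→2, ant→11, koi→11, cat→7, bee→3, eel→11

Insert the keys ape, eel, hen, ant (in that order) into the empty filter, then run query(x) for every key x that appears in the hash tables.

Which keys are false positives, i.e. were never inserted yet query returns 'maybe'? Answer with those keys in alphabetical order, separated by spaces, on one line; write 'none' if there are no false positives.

Answer: bee fox

Derivation:
Start: bits=000000000000
After insert 'ape': sets bits 3 9 -> bits=000100000100
After insert 'eel': sets bits 6 11 -> bits=000100100101
After insert 'hen': sets bits 2 6 -> bits=001100100101
After insert 'ant': sets bits 8 11 -> bits=001100101101
Not inserted: bee cat emu fox gnu koi — query each against bits=001100101101:
query bee: checks bit3=1 (all 1) -> maybe => FALSE POSITIVE
query cat: checks bit7=0, bit9=1 (has a 0) -> no => not a false positive
query emu: checks bit5=0, bit6=1 (has a 0) -> no => not a false positive
query fox: checks bit6=1, bit8=1 (all 1) -> maybe => FALSE POSITIVE
query gnu: checks bit1=0, bit5=0 (has a 0) -> no => not a false positive
query koi: checks bit4=0, bit11=1 (has a 0) -> no => not a false positive
False positives (alphabetical): bee fox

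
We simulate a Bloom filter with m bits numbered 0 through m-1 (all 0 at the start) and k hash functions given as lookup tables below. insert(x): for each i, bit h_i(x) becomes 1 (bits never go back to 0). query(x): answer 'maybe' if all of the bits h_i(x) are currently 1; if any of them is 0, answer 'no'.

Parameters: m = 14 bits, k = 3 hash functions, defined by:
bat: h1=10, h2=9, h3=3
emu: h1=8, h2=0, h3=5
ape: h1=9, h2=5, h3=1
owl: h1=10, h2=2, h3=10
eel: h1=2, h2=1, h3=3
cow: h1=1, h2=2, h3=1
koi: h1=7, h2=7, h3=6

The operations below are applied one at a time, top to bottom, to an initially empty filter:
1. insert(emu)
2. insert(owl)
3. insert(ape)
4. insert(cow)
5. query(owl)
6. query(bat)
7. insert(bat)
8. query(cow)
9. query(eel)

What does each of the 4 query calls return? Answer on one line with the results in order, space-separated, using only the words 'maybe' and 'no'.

Start: bits=00000000000000
Op 1: insert emu -> sets bits 0 5 8 -> bits=10000100100000
Op 2: insert owl -> sets bits 2 10 -> bits=10100100101000
Op 3: insert ape -> sets bits 1 5 9 -> bits=11100100111000
Op 4: insert cow -> sets bits 1 2 -> bits=11100100111000
Op 5: query owl -> checks bit2=1, bit10=1 (all 1) -> maybe
Op 6: query bat -> checks bit3=0, bit9=1, bit10=1 (has a 0) -> no
Op 7: insert bat -> sets bits 3 9 10 -> bits=11110100111000
Op 8: query cow -> checks bit1=1, bit2=1 (all 1) -> maybe
Op 9: query eel -> checks bit1=1, bit2=1, bit3=1 (all 1) -> maybe
Query results in order: maybe no maybe maybe

Answer: maybe no maybe maybe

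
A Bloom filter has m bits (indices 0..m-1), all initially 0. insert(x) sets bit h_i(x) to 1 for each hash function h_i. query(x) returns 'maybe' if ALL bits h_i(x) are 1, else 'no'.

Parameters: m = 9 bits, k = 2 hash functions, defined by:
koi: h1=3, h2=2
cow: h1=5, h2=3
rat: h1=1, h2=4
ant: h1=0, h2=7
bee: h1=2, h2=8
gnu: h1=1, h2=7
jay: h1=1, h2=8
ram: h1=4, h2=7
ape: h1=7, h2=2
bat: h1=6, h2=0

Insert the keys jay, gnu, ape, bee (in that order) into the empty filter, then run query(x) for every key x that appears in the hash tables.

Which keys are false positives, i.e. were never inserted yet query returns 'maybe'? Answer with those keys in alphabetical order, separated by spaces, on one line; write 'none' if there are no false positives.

Start: bits=000000000
After insert 'jay': sets bits 1 8 -> bits=010000001
After insert 'gnu': sets bits 1 7 -> bits=010000011
After insert 'ape': sets bits 2 7 -> bits=011000011
After insert 'bee': sets bits 2 8 -> bits=011000011
Not inserted: ant bat cow koi ram rat — query each against bits=011000011:
query ant: checks bit0=0, bit7=1 (has a 0) -> no => not a false positive
query bat: checks bit0=0, bit6=0 (has a 0) -> no => not a false positive
query cow: checks bit3=0, bit5=0 (has a 0) -> no => not a false positive
query koi: checks bit2=1, bit3=0 (has a 0) -> no => not a false positive
query ram: checks bit4=0, bit7=1 (has a 0) -> no => not a false positive
query rat: checks bit1=1, bit4=0 (has a 0) -> no => not a false positive
False positives (alphabetical): none

Answer: none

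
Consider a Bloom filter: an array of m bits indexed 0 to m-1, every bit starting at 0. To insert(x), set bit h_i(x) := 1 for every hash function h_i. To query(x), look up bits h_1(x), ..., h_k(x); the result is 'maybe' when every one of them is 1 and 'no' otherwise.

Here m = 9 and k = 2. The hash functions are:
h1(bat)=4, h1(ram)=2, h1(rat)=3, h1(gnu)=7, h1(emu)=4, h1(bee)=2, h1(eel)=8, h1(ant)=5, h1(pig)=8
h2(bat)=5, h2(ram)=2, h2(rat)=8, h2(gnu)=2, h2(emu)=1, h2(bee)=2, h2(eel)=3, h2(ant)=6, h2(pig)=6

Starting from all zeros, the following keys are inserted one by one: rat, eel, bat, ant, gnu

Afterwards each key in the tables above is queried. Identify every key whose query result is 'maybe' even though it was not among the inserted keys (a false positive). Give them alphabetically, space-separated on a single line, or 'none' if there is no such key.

Answer: bee pig ram

Derivation:
Start: bits=000000000
After insert 'rat': sets bits 3 8 -> bits=000100001
After insert 'eel': sets bits 3 8 -> bits=000100001
After insert 'bat': sets bits 4 5 -> bits=000111001
After insert 'ant': sets bits 5 6 -> bits=000111101
After insert 'gnu': sets bits 2 7 -> bits=001111111
Not inserted: bee emu pig ram — query each against bits=001111111:
query bee: checks bit2=1 (all 1) -> maybe => FALSE POSITIVE
query emu: checks bit1=0, bit4=1 (has a 0) -> no => not a false positive
query pig: checks bit6=1, bit8=1 (all 1) -> maybe => FALSE POSITIVE
query ram: checks bit2=1 (all 1) -> maybe => FALSE POSITIVE
False positives (alphabetical): bee pig ram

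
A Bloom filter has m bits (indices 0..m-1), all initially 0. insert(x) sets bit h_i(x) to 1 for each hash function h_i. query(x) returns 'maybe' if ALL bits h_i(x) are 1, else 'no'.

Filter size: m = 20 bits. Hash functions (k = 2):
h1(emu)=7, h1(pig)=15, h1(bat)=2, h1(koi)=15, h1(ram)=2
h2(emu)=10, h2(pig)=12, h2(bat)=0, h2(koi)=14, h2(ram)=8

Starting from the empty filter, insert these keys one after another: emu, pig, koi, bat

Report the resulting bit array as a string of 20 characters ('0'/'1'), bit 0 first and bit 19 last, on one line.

Answer: 10100001001010110000

Derivation:
Start: bits=00000000000000000000
After insert 'emu': sets bits 7 10 -> bits=00000001001000000000
After insert 'pig': sets bits 12 15 -> bits=00000001001010010000
After insert 'koi': sets bits 14 15 -> bits=00000001001010110000
After insert 'bat': sets bits 0 2 -> bits=10100001001010110000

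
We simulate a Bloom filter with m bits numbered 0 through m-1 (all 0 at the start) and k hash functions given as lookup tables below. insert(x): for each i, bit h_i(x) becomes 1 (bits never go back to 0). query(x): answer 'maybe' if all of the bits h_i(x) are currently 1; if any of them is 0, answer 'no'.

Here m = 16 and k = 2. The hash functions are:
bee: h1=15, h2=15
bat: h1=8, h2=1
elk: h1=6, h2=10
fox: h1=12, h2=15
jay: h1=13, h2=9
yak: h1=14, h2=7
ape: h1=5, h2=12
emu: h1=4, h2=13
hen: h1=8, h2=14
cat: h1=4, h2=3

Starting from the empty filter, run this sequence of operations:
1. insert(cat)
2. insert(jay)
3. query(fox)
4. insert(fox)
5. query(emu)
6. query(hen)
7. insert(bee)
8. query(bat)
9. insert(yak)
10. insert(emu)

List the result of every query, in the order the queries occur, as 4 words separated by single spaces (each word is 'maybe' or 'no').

Answer: no maybe no no

Derivation:
Start: bits=0000000000000000
Op 1: insert cat -> sets bits 3 4 -> bits=0001100000000000
Op 2: insert jay -> sets bits 9 13 -> bits=0001100001000100
Op 3: query fox -> checks bit12=0, bit15=0 (has a 0) -> no
Op 4: insert fox -> sets bits 12 15 -> bits=0001100001001101
Op 5: query emu -> checks bit4=1, bit13=1 (all 1) -> maybe
Op 6: query hen -> checks bit8=0, bit14=0 (has a 0) -> no
Op 7: insert bee -> sets bits 15 -> bits=0001100001001101
Op 8: query bat -> checks bit1=0, bit8=0 (has a 0) -> no
Op 9: insert yak -> sets bits 7 14 -> bits=0001100101001111
Op 10: insert emu -> sets bits 4 13 -> bits=0001100101001111
Query results in order: no maybe no no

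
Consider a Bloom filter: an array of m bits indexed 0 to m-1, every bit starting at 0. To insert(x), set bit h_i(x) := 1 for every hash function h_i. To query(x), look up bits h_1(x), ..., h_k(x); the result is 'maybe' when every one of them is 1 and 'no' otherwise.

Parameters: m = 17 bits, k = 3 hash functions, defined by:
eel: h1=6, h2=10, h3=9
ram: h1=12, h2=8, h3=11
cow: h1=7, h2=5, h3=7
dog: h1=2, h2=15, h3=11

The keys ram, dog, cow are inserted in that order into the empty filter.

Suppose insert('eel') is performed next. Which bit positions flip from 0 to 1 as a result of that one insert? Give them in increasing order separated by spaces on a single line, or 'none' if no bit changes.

Answer: 6 9 10

Derivation:
Start: bits=00000000000000000
After insert 'ram': sets bits 8 11 12 -> bits=00000000100110000
After insert 'dog': sets bits 2 11 15 -> bits=00100000100110010
After insert 'cow': sets bits 5 7 -> bits=00100101100110010
insert 'eel' would touch bits 6 9 10; currently bit6=0, bit9=0, bit10=0
Bits that are 0 among those (would change 0->1): 6 9 10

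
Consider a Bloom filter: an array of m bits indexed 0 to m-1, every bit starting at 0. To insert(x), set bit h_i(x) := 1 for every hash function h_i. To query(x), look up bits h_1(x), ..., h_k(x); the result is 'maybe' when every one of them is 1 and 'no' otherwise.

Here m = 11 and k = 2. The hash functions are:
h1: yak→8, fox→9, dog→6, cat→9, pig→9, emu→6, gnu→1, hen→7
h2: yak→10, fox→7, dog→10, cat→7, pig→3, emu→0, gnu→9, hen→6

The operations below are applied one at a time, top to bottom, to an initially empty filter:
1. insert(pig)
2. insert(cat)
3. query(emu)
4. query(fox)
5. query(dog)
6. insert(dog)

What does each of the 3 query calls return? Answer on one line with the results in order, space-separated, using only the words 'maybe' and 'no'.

Start: bits=00000000000
Op 1: insert pig -> sets bits 3 9 -> bits=00010000010
Op 2: insert cat -> sets bits 7 9 -> bits=00010001010
Op 3: query emu -> checks bit0=0, bit6=0 (has a 0) -> no
Op 4: query fox -> checks bit7=1, bit9=1 (all 1) -> maybe
Op 5: query dog -> checks bit6=0, bit10=0 (has a 0) -> no
Op 6: insert dog -> sets bits 6 10 -> bits=00010011011
Query results in order: no maybe no

Answer: no maybe no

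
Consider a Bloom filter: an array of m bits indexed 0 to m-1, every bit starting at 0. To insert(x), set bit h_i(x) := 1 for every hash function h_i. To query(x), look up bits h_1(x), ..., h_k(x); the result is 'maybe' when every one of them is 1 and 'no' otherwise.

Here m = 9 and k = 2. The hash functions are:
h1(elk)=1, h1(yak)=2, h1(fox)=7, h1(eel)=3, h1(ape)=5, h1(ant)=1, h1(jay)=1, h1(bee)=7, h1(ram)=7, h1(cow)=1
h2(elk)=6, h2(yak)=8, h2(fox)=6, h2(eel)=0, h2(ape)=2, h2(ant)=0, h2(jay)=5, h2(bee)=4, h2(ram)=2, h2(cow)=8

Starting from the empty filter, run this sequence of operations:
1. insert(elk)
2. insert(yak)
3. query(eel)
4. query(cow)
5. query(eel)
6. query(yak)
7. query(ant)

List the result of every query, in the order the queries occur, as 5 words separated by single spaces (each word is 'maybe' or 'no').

Answer: no maybe no maybe no

Derivation:
Start: bits=000000000
Op 1: insert elk -> sets bits 1 6 -> bits=010000100
Op 2: insert yak -> sets bits 2 8 -> bits=011000101
Op 3: query eel -> checks bit0=0, bit3=0 (has a 0) -> no
Op 4: query cow -> checks bit1=1, bit8=1 (all 1) -> maybe
Op 5: query eel -> checks bit0=0, bit3=0 (has a 0) -> no
Op 6: query yak -> checks bit2=1, bit8=1 (all 1) -> maybe
Op 7: query ant -> checks bit0=0, bit1=1 (has a 0) -> no
Query results in order: no maybe no maybe no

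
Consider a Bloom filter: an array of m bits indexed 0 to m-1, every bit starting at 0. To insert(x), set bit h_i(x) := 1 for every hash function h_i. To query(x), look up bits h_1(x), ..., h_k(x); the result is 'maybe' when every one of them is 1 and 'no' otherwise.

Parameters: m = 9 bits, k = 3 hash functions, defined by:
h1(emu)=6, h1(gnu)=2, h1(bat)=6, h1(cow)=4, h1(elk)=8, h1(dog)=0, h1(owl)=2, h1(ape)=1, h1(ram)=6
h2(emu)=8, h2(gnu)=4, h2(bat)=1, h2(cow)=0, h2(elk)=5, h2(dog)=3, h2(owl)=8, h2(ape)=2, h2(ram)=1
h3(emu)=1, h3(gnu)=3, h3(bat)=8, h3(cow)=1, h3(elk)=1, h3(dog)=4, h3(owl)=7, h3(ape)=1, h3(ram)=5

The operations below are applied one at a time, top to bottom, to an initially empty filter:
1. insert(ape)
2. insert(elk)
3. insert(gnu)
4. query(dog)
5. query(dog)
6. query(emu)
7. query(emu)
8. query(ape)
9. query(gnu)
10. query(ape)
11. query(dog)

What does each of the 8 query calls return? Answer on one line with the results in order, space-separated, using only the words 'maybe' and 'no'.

Start: bits=000000000
Op 1: insert ape -> sets bits 1 2 -> bits=011000000
Op 2: insert elk -> sets bits 1 5 8 -> bits=011001001
Op 3: insert gnu -> sets bits 2 3 4 -> bits=011111001
Op 4: query dog -> checks bit0=0, bit3=1, bit4=1 (has a 0) -> no
Op 5: query dog -> checks bit0=0, bit3=1, bit4=1 (has a 0) -> no
Op 6: query emu -> checks bit1=1, bit6=0, bit8=1 (has a 0) -> no
Op 7: query emu -> checks bit1=1, bit6=0, bit8=1 (has a 0) -> no
Op 8: query ape -> checks bit1=1, bit2=1 (all 1) -> maybe
Op 9: query gnu -> checks bit2=1, bit3=1, bit4=1 (all 1) -> maybe
Op 10: query ape -> checks bit1=1, bit2=1 (all 1) -> maybe
Op 11: query dog -> checks bit0=0, bit3=1, bit4=1 (has a 0) -> no
Query results in order: no no no no maybe maybe maybe no

Answer: no no no no maybe maybe maybe no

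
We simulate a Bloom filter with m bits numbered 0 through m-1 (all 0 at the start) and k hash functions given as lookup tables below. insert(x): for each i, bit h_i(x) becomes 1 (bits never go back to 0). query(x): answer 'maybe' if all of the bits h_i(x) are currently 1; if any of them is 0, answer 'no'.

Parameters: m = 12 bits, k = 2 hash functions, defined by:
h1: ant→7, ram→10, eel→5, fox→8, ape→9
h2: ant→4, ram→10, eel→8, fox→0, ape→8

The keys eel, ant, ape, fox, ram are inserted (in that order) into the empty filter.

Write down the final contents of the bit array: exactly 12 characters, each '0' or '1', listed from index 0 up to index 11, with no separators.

Start: bits=000000000000
After insert 'eel': sets bits 5 8 -> bits=000001001000
After insert 'ant': sets bits 4 7 -> bits=000011011000
After insert 'ape': sets bits 8 9 -> bits=000011011100
After insert 'fox': sets bits 0 8 -> bits=100011011100
After insert 'ram': sets bits 10 -> bits=100011011110

Answer: 100011011110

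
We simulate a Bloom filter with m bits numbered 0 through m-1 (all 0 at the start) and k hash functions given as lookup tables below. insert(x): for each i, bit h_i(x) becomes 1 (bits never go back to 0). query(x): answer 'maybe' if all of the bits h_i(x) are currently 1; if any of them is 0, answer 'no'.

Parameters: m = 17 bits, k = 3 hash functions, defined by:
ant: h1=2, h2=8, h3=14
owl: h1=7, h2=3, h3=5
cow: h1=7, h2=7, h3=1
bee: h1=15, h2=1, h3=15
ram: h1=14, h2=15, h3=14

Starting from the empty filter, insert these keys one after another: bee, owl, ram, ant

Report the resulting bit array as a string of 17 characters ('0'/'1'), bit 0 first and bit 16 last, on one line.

Start: bits=00000000000000000
After insert 'bee': sets bits 1 15 -> bits=01000000000000010
After insert 'owl': sets bits 3 5 7 -> bits=01010101000000010
After insert 'ram': sets bits 14 15 -> bits=01010101000000110
After insert 'ant': sets bits 2 8 14 -> bits=01110101100000110

Answer: 01110101100000110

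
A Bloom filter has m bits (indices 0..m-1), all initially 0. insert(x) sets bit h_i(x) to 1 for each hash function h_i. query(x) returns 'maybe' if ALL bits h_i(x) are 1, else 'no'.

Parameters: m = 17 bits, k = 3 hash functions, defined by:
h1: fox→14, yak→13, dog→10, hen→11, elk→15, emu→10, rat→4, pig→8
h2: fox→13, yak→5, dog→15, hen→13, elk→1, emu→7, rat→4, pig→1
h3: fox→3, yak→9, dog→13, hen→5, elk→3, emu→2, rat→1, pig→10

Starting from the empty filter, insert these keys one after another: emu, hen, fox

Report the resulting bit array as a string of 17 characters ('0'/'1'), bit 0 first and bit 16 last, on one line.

Answer: 00110101001101100

Derivation:
Start: bits=00000000000000000
After insert 'emu': sets bits 2 7 10 -> bits=00100001001000000
After insert 'hen': sets bits 5 11 13 -> bits=00100101001101000
After insert 'fox': sets bits 3 13 14 -> bits=00110101001101100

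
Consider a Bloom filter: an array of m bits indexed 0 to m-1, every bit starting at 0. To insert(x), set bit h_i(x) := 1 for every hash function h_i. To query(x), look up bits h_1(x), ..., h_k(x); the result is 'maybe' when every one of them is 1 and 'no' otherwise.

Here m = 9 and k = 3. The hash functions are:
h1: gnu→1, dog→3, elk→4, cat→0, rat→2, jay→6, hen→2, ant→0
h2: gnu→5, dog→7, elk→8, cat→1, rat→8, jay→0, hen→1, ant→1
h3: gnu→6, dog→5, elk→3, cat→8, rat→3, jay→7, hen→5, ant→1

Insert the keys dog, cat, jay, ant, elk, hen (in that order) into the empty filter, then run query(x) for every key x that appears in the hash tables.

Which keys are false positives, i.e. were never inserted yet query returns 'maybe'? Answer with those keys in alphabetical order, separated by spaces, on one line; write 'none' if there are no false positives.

Answer: gnu rat

Derivation:
Start: bits=000000000
After insert 'dog': sets bits 3 5 7 -> bits=000101010
After insert 'cat': sets bits 0 1 8 -> bits=110101011
After insert 'jay': sets bits 0 6 7 -> bits=110101111
After insert 'ant': sets bits 0 1 -> bits=110101111
After insert 'elk': sets bits 3 4 8 -> bits=110111111
After insert 'hen': sets bits 1 2 5 -> bits=111111111
Not inserted: gnu rat — query each against bits=111111111:
query gnu: checks bit1=1, bit5=1, bit6=1 (all 1) -> maybe => FALSE POSITIVE
query rat: checks bit2=1, bit3=1, bit8=1 (all 1) -> maybe => FALSE POSITIVE
False positives (alphabetical): gnu rat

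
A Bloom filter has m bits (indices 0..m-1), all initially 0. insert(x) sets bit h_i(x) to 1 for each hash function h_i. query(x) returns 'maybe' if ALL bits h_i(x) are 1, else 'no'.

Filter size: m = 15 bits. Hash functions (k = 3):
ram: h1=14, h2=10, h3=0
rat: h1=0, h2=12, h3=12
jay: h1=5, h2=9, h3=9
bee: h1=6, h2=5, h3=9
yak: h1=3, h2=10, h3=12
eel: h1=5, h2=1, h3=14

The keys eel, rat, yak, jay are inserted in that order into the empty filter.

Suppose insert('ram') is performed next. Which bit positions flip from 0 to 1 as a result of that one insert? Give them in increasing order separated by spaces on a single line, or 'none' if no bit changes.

Answer: none

Derivation:
Start: bits=000000000000000
After insert 'eel': sets bits 1 5 14 -> bits=010001000000001
After insert 'rat': sets bits 0 12 -> bits=110001000000101
After insert 'yak': sets bits 3 10 12 -> bits=110101000010101
After insert 'jay': sets bits 5 9 -> bits=110101000110101
insert 'ram' would touch bits 0 10 14; currently bit0=1, bit10=1, bit14=1
Bits that are 0 among those (would change 0->1): none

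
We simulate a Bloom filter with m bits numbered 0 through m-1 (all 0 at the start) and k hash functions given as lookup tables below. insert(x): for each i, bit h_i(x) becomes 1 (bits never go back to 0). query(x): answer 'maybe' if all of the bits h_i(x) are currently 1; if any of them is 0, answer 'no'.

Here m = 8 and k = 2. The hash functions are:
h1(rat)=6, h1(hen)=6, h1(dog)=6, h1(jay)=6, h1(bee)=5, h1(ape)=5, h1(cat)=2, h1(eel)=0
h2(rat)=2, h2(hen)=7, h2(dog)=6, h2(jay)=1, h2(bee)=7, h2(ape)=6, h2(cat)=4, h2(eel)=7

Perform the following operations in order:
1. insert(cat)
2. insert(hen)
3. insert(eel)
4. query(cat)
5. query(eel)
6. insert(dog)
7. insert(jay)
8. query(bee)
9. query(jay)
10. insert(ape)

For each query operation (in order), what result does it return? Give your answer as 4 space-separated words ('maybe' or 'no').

Start: bits=00000000
Op 1: insert cat -> sets bits 2 4 -> bits=00101000
Op 2: insert hen -> sets bits 6 7 -> bits=00101011
Op 3: insert eel -> sets bits 0 7 -> bits=10101011
Op 4: query cat -> checks bit2=1, bit4=1 (all 1) -> maybe
Op 5: query eel -> checks bit0=1, bit7=1 (all 1) -> maybe
Op 6: insert dog -> sets bits 6 -> bits=10101011
Op 7: insert jay -> sets bits 1 6 -> bits=11101011
Op 8: query bee -> checks bit5=0, bit7=1 (has a 0) -> no
Op 9: query jay -> checks bit1=1, bit6=1 (all 1) -> maybe
Op 10: insert ape -> sets bits 5 6 -> bits=11101111
Query results in order: maybe maybe no maybe

Answer: maybe maybe no maybe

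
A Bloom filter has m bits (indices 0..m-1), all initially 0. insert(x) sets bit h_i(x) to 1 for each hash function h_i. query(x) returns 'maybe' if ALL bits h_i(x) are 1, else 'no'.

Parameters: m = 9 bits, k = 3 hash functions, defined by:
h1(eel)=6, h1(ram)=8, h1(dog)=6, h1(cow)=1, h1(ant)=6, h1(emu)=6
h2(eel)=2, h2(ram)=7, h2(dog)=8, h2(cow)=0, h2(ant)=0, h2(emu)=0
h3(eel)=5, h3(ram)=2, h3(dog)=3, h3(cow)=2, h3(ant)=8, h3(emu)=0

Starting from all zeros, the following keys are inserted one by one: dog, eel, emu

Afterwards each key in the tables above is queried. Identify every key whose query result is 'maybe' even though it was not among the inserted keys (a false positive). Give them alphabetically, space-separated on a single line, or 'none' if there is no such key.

Answer: ant

Derivation:
Start: bits=000000000
After insert 'dog': sets bits 3 6 8 -> bits=000100101
After insert 'eel': sets bits 2 5 6 -> bits=001101101
After insert 'emu': sets bits 0 6 -> bits=101101101
Not inserted: ant cow ram — query each against bits=101101101:
query ant: checks bit0=1, bit6=1, bit8=1 (all 1) -> maybe => FALSE POSITIVE
query cow: checks bit0=1, bit1=0, bit2=1 (has a 0) -> no => not a false positive
query ram: checks bit2=1, bit7=0, bit8=1 (has a 0) -> no => not a false positive
False positives (alphabetical): ant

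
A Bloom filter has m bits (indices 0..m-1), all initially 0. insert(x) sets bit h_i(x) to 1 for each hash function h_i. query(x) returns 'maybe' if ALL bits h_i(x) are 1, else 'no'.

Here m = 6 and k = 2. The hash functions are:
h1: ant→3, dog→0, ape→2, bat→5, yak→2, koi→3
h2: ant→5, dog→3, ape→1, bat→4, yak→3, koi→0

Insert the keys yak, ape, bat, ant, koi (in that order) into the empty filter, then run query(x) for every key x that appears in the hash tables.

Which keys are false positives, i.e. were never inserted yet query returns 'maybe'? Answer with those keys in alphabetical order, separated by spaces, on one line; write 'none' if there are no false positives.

Start: bits=000000
After insert 'yak': sets bits 2 3 -> bits=001100
After insert 'ape': sets bits 1 2 -> bits=011100
After insert 'bat': sets bits 4 5 -> bits=011111
After insert 'ant': sets bits 3 5 -> bits=011111
After insert 'koi': sets bits 0 3 -> bits=111111
Not inserted: dog — query each against bits=111111:
query dog: checks bit0=1, bit3=1 (all 1) -> maybe => FALSE POSITIVE
False positives (alphabetical): dog

Answer: dog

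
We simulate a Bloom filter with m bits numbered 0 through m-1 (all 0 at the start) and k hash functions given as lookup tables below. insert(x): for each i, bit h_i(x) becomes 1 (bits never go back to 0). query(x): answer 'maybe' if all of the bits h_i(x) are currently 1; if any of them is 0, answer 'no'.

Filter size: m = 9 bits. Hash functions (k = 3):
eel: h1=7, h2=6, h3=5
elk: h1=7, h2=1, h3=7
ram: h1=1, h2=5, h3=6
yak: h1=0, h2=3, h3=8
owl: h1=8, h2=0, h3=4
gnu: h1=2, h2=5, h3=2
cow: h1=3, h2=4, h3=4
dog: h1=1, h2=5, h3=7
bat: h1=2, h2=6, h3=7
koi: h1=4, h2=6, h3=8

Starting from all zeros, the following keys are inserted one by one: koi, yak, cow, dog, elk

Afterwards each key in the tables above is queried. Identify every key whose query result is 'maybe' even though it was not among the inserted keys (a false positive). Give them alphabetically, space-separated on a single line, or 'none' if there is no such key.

Start: bits=000000000
After insert 'koi': sets bits 4 6 8 -> bits=000010101
After insert 'yak': sets bits 0 3 8 -> bits=100110101
After insert 'cow': sets bits 3 4 -> bits=100110101
After insert 'dog': sets bits 1 5 7 -> bits=110111111
After insert 'elk': sets bits 1 7 -> bits=110111111
Not inserted: bat eel gnu owl ram — query each against bits=110111111:
query bat: checks bit2=0, bit6=1, bit7=1 (has a 0) -> no => not a false positive
query eel: checks bit5=1, bit6=1, bit7=1 (all 1) -> maybe => FALSE POSITIVE
query gnu: checks bit2=0, bit5=1 (has a 0) -> no => not a false positive
query owl: checks bit0=1, bit4=1, bit8=1 (all 1) -> maybe => FALSE POSITIVE
query ram: checks bit1=1, bit5=1, bit6=1 (all 1) -> maybe => FALSE POSITIVE
False positives (alphabetical): eel owl ram

Answer: eel owl ram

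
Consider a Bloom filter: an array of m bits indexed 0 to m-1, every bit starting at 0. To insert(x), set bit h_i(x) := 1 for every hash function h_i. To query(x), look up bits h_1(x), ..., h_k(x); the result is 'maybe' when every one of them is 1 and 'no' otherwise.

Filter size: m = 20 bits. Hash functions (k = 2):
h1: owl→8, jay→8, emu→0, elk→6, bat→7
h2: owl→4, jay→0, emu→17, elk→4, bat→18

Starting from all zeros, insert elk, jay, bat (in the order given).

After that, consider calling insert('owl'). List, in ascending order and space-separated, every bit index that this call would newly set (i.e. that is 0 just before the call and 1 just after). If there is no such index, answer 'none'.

Answer: none

Derivation:
Start: bits=00000000000000000000
After insert 'elk': sets bits 4 6 -> bits=00001010000000000000
After insert 'jay': sets bits 0 8 -> bits=10001010100000000000
After insert 'bat': sets bits 7 18 -> bits=10001011100000000010
insert 'owl' would touch bits 4 8; currently bit4=1, bit8=1
Bits that are 0 among those (would change 0->1): none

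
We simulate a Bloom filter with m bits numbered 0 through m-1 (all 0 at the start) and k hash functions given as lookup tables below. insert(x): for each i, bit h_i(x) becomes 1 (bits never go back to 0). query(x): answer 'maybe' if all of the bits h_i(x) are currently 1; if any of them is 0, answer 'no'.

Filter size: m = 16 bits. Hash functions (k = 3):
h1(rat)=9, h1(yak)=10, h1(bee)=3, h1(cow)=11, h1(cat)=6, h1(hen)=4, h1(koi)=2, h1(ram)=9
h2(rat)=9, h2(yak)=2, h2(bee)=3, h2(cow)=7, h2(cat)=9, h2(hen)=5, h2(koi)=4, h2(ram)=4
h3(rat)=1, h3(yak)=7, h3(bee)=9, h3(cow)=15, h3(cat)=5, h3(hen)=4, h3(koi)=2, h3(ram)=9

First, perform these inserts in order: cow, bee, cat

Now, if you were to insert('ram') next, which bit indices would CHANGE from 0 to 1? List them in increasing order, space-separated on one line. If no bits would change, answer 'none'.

Answer: 4

Derivation:
Start: bits=0000000000000000
After insert 'cow': sets bits 7 11 15 -> bits=0000000100010001
After insert 'bee': sets bits 3 9 -> bits=0001000101010001
After insert 'cat': sets bits 5 6 9 -> bits=0001011101010001
insert 'ram' would touch bits 4 9; currently bit4=0, bit9=1
Bits that are 0 among those (would change 0->1): 4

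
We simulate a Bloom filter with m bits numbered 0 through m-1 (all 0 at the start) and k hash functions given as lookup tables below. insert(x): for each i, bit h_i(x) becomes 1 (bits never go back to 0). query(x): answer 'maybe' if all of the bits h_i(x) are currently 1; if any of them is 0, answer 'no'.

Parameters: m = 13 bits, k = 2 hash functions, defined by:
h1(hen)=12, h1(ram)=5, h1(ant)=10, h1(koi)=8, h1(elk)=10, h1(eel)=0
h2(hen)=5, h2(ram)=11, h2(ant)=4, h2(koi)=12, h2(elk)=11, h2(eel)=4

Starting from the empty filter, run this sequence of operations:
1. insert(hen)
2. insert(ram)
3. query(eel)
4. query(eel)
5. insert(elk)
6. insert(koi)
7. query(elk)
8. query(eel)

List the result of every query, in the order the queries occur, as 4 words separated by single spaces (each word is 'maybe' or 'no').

Answer: no no maybe no

Derivation:
Start: bits=0000000000000
Op 1: insert hen -> sets bits 5 12 -> bits=0000010000001
Op 2: insert ram -> sets bits 5 11 -> bits=0000010000011
Op 3: query eel -> checks bit0=0, bit4=0 (has a 0) -> no
Op 4: query eel -> checks bit0=0, bit4=0 (has a 0) -> no
Op 5: insert elk -> sets bits 10 11 -> bits=0000010000111
Op 6: insert koi -> sets bits 8 12 -> bits=0000010010111
Op 7: query elk -> checks bit10=1, bit11=1 (all 1) -> maybe
Op 8: query eel -> checks bit0=0, bit4=0 (has a 0) -> no
Query results in order: no no maybe no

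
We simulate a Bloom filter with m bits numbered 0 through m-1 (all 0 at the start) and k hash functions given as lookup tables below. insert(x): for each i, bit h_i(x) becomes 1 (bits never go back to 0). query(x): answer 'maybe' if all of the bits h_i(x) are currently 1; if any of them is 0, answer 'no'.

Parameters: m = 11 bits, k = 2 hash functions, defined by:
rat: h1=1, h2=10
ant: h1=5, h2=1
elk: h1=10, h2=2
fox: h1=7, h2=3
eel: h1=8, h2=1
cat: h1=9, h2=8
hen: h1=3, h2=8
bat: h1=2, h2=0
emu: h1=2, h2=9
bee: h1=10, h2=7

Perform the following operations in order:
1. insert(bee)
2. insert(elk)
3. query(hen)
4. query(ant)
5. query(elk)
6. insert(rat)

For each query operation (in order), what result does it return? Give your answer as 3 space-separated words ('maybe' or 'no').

Start: bits=00000000000
Op 1: insert bee -> sets bits 7 10 -> bits=00000001001
Op 2: insert elk -> sets bits 2 10 -> bits=00100001001
Op 3: query hen -> checks bit3=0, bit8=0 (has a 0) -> no
Op 4: query ant -> checks bit1=0, bit5=0 (has a 0) -> no
Op 5: query elk -> checks bit2=1, bit10=1 (all 1) -> maybe
Op 6: insert rat -> sets bits 1 10 -> bits=01100001001
Query results in order: no no maybe

Answer: no no maybe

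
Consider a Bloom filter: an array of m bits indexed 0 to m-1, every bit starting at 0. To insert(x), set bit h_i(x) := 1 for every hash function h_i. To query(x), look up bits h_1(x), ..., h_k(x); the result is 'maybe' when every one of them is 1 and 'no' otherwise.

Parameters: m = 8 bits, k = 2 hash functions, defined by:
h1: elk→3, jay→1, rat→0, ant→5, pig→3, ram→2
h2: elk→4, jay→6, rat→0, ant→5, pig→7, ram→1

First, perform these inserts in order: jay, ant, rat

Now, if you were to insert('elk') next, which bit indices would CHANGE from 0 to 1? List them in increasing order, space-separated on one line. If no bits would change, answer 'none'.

Start: bits=00000000
After insert 'jay': sets bits 1 6 -> bits=01000010
After insert 'ant': sets bits 5 -> bits=01000110
After insert 'rat': sets bits 0 -> bits=11000110
insert 'elk' would touch bits 3 4; currently bit3=0, bit4=0
Bits that are 0 among those (would change 0->1): 3 4

Answer: 3 4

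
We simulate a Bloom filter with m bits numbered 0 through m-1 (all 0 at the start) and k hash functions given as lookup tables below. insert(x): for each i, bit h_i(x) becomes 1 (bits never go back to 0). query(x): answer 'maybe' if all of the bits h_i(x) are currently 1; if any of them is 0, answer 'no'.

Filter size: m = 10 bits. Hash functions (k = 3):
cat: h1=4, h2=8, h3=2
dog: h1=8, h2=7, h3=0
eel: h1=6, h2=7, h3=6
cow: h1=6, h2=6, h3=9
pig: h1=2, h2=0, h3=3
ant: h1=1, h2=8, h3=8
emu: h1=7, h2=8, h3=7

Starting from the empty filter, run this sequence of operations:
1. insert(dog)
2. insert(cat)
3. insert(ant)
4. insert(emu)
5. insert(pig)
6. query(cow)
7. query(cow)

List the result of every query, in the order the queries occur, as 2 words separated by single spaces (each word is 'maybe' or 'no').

Start: bits=0000000000
Op 1: insert dog -> sets bits 0 7 8 -> bits=1000000110
Op 2: insert cat -> sets bits 2 4 8 -> bits=1010100110
Op 3: insert ant -> sets bits 1 8 -> bits=1110100110
Op 4: insert emu -> sets bits 7 8 -> bits=1110100110
Op 5: insert pig -> sets bits 0 2 3 -> bits=1111100110
Op 6: query cow -> checks bit6=0, bit9=0 (has a 0) -> no
Op 7: query cow -> checks bit6=0, bit9=0 (has a 0) -> no
Query results in order: no no

Answer: no no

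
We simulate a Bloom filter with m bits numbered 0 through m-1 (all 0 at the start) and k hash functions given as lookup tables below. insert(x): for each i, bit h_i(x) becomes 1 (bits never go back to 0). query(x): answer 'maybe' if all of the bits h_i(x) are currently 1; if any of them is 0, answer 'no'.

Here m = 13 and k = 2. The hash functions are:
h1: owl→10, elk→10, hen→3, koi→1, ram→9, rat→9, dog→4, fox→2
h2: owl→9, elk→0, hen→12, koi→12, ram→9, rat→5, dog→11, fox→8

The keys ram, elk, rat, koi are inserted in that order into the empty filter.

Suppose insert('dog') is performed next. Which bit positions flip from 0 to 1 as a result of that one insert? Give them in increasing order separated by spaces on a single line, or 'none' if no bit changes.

Answer: 4 11

Derivation:
Start: bits=0000000000000
After insert 'ram': sets bits 9 -> bits=0000000001000
After insert 'elk': sets bits 0 10 -> bits=1000000001100
After insert 'rat': sets bits 5 9 -> bits=1000010001100
After insert 'koi': sets bits 1 12 -> bits=1100010001101
insert 'dog' would touch bits 4 11; currently bit4=0, bit11=0
Bits that are 0 among those (would change 0->1): 4 11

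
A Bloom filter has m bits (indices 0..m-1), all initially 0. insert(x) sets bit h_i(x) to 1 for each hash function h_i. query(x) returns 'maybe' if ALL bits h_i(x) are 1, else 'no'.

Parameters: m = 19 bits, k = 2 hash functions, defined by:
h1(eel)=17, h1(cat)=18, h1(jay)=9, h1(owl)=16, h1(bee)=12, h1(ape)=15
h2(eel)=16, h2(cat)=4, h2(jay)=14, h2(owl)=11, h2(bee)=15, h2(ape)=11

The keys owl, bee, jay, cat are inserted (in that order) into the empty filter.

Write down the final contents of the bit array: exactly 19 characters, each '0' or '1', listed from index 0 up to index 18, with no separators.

Start: bits=0000000000000000000
After insert 'owl': sets bits 11 16 -> bits=0000000000010000100
After insert 'bee': sets bits 12 15 -> bits=0000000000011001100
After insert 'jay': sets bits 9 14 -> bits=0000000001011011100
After insert 'cat': sets bits 4 18 -> bits=0000100001011011101

Answer: 0000100001011011101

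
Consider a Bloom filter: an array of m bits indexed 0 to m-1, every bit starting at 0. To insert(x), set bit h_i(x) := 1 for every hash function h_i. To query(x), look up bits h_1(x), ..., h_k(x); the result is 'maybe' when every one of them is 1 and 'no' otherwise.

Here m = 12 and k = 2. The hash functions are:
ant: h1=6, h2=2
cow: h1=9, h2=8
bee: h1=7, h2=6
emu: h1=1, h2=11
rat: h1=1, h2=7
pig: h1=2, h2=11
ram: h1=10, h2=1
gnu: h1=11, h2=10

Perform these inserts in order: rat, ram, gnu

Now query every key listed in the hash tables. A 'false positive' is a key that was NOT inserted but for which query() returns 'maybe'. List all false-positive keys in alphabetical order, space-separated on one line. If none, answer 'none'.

Answer: emu

Derivation:
Start: bits=000000000000
After insert 'rat': sets bits 1 7 -> bits=010000010000
After insert 'ram': sets bits 1 10 -> bits=010000010010
After insert 'gnu': sets bits 10 11 -> bits=010000010011
Not inserted: ant bee cow emu pig — query each against bits=010000010011:
query ant: checks bit2=0, bit6=0 (has a 0) -> no => not a false positive
query bee: checks bit6=0, bit7=1 (has a 0) -> no => not a false positive
query cow: checks bit8=0, bit9=0 (has a 0) -> no => not a false positive
query emu: checks bit1=1, bit11=1 (all 1) -> maybe => FALSE POSITIVE
query pig: checks bit2=0, bit11=1 (has a 0) -> no => not a false positive
False positives (alphabetical): emu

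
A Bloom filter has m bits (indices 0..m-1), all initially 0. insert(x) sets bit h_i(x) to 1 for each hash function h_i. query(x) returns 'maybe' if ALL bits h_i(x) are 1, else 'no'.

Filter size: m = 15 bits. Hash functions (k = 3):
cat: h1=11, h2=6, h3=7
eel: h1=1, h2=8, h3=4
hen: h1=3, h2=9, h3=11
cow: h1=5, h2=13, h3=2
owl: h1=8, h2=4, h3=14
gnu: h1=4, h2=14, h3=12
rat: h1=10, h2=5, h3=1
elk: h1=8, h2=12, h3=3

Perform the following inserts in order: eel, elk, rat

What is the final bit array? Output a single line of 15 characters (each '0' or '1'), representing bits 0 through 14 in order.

Start: bits=000000000000000
After insert 'eel': sets bits 1 4 8 -> bits=010010001000000
After insert 'elk': sets bits 3 8 12 -> bits=010110001000100
After insert 'rat': sets bits 1 5 10 -> bits=010111001010100

Answer: 010111001010100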